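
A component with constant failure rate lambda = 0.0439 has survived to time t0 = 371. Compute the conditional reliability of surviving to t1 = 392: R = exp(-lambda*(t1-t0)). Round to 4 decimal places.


lambda = 0.0439
t0 = 371, t1 = 392
t1 - t0 = 21
lambda * (t1-t0) = 0.0439 * 21 = 0.9219
R = exp(-0.9219)
R = 0.3978

0.3978


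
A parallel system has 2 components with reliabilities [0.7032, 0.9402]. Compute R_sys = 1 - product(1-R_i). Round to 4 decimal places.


Components: [0.7032, 0.9402]
(1 - 0.7032) = 0.2968, running product = 0.2968
(1 - 0.9402) = 0.0598, running product = 0.0177
Product of (1-R_i) = 0.0177
R_sys = 1 - 0.0177 = 0.9823

0.9823


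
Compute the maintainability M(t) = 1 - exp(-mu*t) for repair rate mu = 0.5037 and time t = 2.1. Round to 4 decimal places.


mu = 0.5037, t = 2.1
mu * t = 0.5037 * 2.1 = 1.0578
exp(-1.0578) = 0.3472
M(t) = 1 - 0.3472
M(t) = 0.6528

0.6528


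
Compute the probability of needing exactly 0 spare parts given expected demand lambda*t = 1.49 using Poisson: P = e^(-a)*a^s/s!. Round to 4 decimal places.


a = 1.49, s = 0
e^(-a) = e^(-1.49) = 0.2254
a^s = 1.49^0 = 1.0
s! = 1
P = 0.2254 * 1.0 / 1
P = 0.2254

0.2254


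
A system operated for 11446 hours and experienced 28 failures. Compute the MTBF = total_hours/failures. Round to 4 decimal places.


total_hours = 11446
failures = 28
MTBF = 11446 / 28
MTBF = 408.7857

408.7857


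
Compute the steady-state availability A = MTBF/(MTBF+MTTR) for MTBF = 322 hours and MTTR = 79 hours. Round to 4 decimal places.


MTBF = 322
MTTR = 79
MTBF + MTTR = 401
A = 322 / 401
A = 0.803

0.803


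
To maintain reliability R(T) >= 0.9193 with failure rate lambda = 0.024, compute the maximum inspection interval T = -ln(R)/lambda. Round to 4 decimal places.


R_target = 0.9193
lambda = 0.024
-ln(0.9193) = 0.0841
T = 0.0841 / 0.024
T = 3.5059

3.5059


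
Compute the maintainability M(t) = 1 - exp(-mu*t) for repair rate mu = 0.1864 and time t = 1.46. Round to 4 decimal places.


mu = 0.1864, t = 1.46
mu * t = 0.1864 * 1.46 = 0.2721
exp(-0.2721) = 0.7617
M(t) = 1 - 0.7617
M(t) = 0.2383

0.2383


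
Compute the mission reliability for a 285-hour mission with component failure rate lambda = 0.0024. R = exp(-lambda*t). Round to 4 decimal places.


lambda = 0.0024
mission_time = 285
lambda * t = 0.0024 * 285 = 0.684
R = exp(-0.684)
R = 0.5046

0.5046


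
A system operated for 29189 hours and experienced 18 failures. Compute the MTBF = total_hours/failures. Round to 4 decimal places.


total_hours = 29189
failures = 18
MTBF = 29189 / 18
MTBF = 1621.6111

1621.6111


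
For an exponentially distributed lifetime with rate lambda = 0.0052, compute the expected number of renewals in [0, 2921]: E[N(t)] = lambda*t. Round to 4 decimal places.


lambda = 0.0052
t = 2921
E[N(t)] = lambda * t
E[N(t)] = 0.0052 * 2921
E[N(t)] = 15.1892

15.1892


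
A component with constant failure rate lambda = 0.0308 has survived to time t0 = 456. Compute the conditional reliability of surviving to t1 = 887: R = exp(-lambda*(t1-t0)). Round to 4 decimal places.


lambda = 0.0308
t0 = 456, t1 = 887
t1 - t0 = 431
lambda * (t1-t0) = 0.0308 * 431 = 13.2748
R = exp(-13.2748)
R = 0.0

0.0


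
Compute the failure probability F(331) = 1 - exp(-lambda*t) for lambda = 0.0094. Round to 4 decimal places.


lambda = 0.0094, t = 331
lambda * t = 3.1114
exp(-3.1114) = 0.0445
F(t) = 1 - 0.0445
F(t) = 0.9555

0.9555


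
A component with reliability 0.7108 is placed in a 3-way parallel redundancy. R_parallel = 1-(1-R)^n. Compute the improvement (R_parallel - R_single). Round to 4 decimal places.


R_single = 0.7108, n = 3
1 - R_single = 0.2892
(1 - R_single)^n = 0.2892^3 = 0.0242
R_parallel = 1 - 0.0242 = 0.9758
Improvement = 0.9758 - 0.7108
Improvement = 0.265

0.265


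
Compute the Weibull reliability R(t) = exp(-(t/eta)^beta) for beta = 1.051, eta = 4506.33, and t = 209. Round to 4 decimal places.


beta = 1.051, eta = 4506.33, t = 209
t/eta = 209 / 4506.33 = 0.0464
(t/eta)^beta = 0.0464^1.051 = 0.0397
R(t) = exp(-0.0397)
R(t) = 0.9611

0.9611


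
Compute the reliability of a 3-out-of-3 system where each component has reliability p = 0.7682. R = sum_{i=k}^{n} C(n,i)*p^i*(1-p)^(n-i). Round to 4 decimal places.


k = 3, n = 3, p = 0.7682
i=3: C(3,3)=1 * 0.7682^3 * 0.2318^0 = 0.4533
R = sum of terms = 0.4533

0.4533


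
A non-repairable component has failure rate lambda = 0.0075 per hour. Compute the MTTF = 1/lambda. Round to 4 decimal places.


lambda = 0.0075
MTTF = 1 / 0.0075
MTTF = 133.3333

133.3333


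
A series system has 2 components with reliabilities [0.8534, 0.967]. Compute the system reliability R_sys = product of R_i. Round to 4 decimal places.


Components: [0.8534, 0.967]
After component 1 (R=0.8534): product = 0.8534
After component 2 (R=0.967): product = 0.8252
R_sys = 0.8252

0.8252


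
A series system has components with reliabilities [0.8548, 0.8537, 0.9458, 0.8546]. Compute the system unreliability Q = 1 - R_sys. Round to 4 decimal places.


Components: [0.8548, 0.8537, 0.9458, 0.8546]
After component 1: product = 0.8548
After component 2: product = 0.7297
After component 3: product = 0.6902
After component 4: product = 0.5898
R_sys = 0.5898
Q = 1 - 0.5898 = 0.4102

0.4102


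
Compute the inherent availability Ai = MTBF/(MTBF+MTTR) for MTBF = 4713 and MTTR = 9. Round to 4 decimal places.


MTBF = 4713
MTTR = 9
MTBF + MTTR = 4722
Ai = 4713 / 4722
Ai = 0.9981

0.9981


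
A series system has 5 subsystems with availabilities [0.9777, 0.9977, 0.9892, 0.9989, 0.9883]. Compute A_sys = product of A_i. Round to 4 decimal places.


Subsystems: [0.9777, 0.9977, 0.9892, 0.9989, 0.9883]
After subsystem 1 (A=0.9777): product = 0.9777
After subsystem 2 (A=0.9977): product = 0.9755
After subsystem 3 (A=0.9892): product = 0.9649
After subsystem 4 (A=0.9989): product = 0.9639
After subsystem 5 (A=0.9883): product = 0.9526
A_sys = 0.9526

0.9526


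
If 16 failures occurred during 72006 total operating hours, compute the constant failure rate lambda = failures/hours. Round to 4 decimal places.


failures = 16
total_hours = 72006
lambda = 16 / 72006
lambda = 0.0002

0.0002


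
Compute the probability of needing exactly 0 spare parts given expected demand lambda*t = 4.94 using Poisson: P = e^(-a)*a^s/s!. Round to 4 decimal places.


a = 4.94, s = 0
e^(-a) = e^(-4.94) = 0.0072
a^s = 4.94^0 = 1.0
s! = 1
P = 0.0072 * 1.0 / 1
P = 0.0072

0.0072


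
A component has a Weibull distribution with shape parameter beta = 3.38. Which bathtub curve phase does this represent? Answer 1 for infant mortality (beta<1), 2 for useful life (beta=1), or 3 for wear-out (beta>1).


beta = 3.38
Compare beta to 1:
beta < 1 => infant mortality (phase 1)
beta = 1 => useful life (phase 2)
beta > 1 => wear-out (phase 3)
Since beta = 3.38, this is wear-out (increasing failure rate)
Phase = 3

3


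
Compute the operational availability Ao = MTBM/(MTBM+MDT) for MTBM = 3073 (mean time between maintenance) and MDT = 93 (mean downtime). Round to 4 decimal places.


MTBM = 3073
MDT = 93
MTBM + MDT = 3166
Ao = 3073 / 3166
Ao = 0.9706

0.9706


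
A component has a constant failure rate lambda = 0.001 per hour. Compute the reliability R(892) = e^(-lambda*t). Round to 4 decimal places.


lambda = 0.001
t = 892
lambda * t = 0.892
R(t) = e^(-0.892)
R(t) = 0.4098

0.4098


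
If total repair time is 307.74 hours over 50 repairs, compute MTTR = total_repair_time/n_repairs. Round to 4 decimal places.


total_repair_time = 307.74
n_repairs = 50
MTTR = 307.74 / 50
MTTR = 6.1548

6.1548


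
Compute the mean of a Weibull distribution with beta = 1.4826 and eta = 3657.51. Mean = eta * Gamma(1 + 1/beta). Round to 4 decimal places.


beta = 1.4826, eta = 3657.51
1/beta = 0.6745
1 + 1/beta = 1.6745
Gamma(1.6745) = 0.9041
Mean = 3657.51 * 0.9041
Mean = 3306.5811

3306.5811


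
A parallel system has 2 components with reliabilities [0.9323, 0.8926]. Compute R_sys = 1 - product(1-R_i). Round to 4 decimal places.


Components: [0.9323, 0.8926]
(1 - 0.9323) = 0.0677, running product = 0.0677
(1 - 0.8926) = 0.1074, running product = 0.0073
Product of (1-R_i) = 0.0073
R_sys = 1 - 0.0073 = 0.9927

0.9927


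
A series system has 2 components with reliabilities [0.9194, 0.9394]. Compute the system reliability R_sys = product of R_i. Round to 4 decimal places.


Components: [0.9194, 0.9394]
After component 1 (R=0.9194): product = 0.9194
After component 2 (R=0.9394): product = 0.8637
R_sys = 0.8637

0.8637


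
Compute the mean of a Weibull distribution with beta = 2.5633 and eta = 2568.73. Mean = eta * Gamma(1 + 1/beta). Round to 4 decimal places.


beta = 2.5633, eta = 2568.73
1/beta = 0.3901
1 + 1/beta = 1.3901
Gamma(1.3901) = 0.8878
Mean = 2568.73 * 0.8878
Mean = 2280.638

2280.638


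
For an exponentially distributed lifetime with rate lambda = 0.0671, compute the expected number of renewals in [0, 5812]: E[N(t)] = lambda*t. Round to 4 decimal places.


lambda = 0.0671
t = 5812
E[N(t)] = lambda * t
E[N(t)] = 0.0671 * 5812
E[N(t)] = 389.9852

389.9852


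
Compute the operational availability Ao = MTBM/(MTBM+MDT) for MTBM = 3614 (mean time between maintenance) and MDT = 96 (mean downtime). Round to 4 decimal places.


MTBM = 3614
MDT = 96
MTBM + MDT = 3710
Ao = 3614 / 3710
Ao = 0.9741

0.9741


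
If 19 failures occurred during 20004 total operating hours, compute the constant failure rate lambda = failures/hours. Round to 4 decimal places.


failures = 19
total_hours = 20004
lambda = 19 / 20004
lambda = 0.0009

0.0009


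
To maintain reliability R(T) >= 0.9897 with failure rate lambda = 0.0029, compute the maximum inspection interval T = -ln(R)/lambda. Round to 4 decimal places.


R_target = 0.9897
lambda = 0.0029
-ln(0.9897) = 0.0104
T = 0.0104 / 0.0029
T = 3.5701

3.5701


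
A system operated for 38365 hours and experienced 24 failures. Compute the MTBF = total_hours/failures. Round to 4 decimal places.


total_hours = 38365
failures = 24
MTBF = 38365 / 24
MTBF = 1598.5417

1598.5417


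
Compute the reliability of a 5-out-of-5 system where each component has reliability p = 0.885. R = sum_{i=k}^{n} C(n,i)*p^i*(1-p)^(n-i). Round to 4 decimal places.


k = 5, n = 5, p = 0.885
i=5: C(5,5)=1 * 0.885^5 * 0.115^0 = 0.5429
R = sum of terms = 0.5429

0.5429


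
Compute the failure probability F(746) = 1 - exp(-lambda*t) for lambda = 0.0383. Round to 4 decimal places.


lambda = 0.0383, t = 746
lambda * t = 28.5718
exp(-28.5718) = 0.0
F(t) = 1 - 0.0
F(t) = 1.0

1.0


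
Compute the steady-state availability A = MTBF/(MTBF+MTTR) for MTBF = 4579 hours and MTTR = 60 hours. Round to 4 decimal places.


MTBF = 4579
MTTR = 60
MTBF + MTTR = 4639
A = 4579 / 4639
A = 0.9871

0.9871


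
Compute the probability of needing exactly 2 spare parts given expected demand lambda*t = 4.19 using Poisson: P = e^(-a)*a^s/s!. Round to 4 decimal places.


a = 4.19, s = 2
e^(-a) = e^(-4.19) = 0.0151
a^s = 4.19^2 = 17.5561
s! = 2
P = 0.0151 * 17.5561 / 2
P = 0.133

0.133


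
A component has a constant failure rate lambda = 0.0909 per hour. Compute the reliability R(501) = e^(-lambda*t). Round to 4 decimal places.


lambda = 0.0909
t = 501
lambda * t = 45.5409
R(t) = e^(-45.5409)
R(t) = 0.0

0.0


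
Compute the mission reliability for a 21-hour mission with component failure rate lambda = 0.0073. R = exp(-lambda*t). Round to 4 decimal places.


lambda = 0.0073
mission_time = 21
lambda * t = 0.0073 * 21 = 0.1533
R = exp(-0.1533)
R = 0.8579

0.8579


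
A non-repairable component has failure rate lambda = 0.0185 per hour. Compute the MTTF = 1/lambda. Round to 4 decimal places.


lambda = 0.0185
MTTF = 1 / 0.0185
MTTF = 54.0541

54.0541


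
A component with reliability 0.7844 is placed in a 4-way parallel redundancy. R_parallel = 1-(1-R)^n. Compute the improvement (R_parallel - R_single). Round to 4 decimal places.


R_single = 0.7844, n = 4
1 - R_single = 0.2156
(1 - R_single)^n = 0.2156^4 = 0.0022
R_parallel = 1 - 0.0022 = 0.9978
Improvement = 0.9978 - 0.7844
Improvement = 0.2134

0.2134


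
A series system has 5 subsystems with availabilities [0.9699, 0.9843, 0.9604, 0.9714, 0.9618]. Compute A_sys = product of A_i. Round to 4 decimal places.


Subsystems: [0.9699, 0.9843, 0.9604, 0.9714, 0.9618]
After subsystem 1 (A=0.9699): product = 0.9699
After subsystem 2 (A=0.9843): product = 0.9547
After subsystem 3 (A=0.9604): product = 0.9169
After subsystem 4 (A=0.9714): product = 0.8906
After subsystem 5 (A=0.9618): product = 0.8566
A_sys = 0.8566

0.8566


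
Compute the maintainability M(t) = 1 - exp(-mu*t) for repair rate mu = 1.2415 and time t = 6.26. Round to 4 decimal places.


mu = 1.2415, t = 6.26
mu * t = 1.2415 * 6.26 = 7.7718
exp(-7.7718) = 0.0004
M(t) = 1 - 0.0004
M(t) = 0.9996

0.9996


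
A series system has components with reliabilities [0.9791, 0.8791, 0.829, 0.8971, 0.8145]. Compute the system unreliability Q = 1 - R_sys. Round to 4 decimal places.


Components: [0.9791, 0.8791, 0.829, 0.8971, 0.8145]
After component 1: product = 0.9791
After component 2: product = 0.8607
After component 3: product = 0.7135
After component 4: product = 0.6401
After component 5: product = 0.5214
R_sys = 0.5214
Q = 1 - 0.5214 = 0.4786

0.4786


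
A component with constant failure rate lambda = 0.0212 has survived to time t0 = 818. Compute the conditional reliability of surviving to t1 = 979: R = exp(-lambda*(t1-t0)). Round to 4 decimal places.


lambda = 0.0212
t0 = 818, t1 = 979
t1 - t0 = 161
lambda * (t1-t0) = 0.0212 * 161 = 3.4132
R = exp(-3.4132)
R = 0.0329

0.0329


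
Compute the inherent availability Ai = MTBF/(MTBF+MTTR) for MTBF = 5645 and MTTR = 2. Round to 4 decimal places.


MTBF = 5645
MTTR = 2
MTBF + MTTR = 5647
Ai = 5645 / 5647
Ai = 0.9996

0.9996


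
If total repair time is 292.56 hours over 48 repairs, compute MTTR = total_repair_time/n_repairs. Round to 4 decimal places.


total_repair_time = 292.56
n_repairs = 48
MTTR = 292.56 / 48
MTTR = 6.095

6.095


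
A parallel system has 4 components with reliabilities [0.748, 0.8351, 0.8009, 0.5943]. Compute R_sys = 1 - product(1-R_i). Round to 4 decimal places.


Components: [0.748, 0.8351, 0.8009, 0.5943]
(1 - 0.748) = 0.252, running product = 0.252
(1 - 0.8351) = 0.1649, running product = 0.0416
(1 - 0.8009) = 0.1991, running product = 0.0083
(1 - 0.5943) = 0.4057, running product = 0.0034
Product of (1-R_i) = 0.0034
R_sys = 1 - 0.0034 = 0.9966

0.9966


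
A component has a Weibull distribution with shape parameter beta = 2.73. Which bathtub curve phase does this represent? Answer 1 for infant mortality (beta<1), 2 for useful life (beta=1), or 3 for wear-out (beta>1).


beta = 2.73
Compare beta to 1:
beta < 1 => infant mortality (phase 1)
beta = 1 => useful life (phase 2)
beta > 1 => wear-out (phase 3)
Since beta = 2.73, this is wear-out (increasing failure rate)
Phase = 3

3


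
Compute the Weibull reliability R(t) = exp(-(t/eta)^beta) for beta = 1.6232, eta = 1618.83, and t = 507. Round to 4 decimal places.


beta = 1.6232, eta = 1618.83, t = 507
t/eta = 507 / 1618.83 = 0.3132
(t/eta)^beta = 0.3132^1.6232 = 0.1519
R(t) = exp(-0.1519)
R(t) = 0.8591

0.8591


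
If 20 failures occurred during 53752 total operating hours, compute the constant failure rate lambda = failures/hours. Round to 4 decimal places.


failures = 20
total_hours = 53752
lambda = 20 / 53752
lambda = 0.0004

0.0004


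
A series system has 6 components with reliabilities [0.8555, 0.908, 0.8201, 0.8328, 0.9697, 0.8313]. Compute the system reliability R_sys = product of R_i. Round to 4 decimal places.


Components: [0.8555, 0.908, 0.8201, 0.8328, 0.9697, 0.8313]
After component 1 (R=0.8555): product = 0.8555
After component 2 (R=0.908): product = 0.7768
After component 3 (R=0.8201): product = 0.637
After component 4 (R=0.8328): product = 0.5305
After component 5 (R=0.9697): product = 0.5145
After component 6 (R=0.8313): product = 0.4277
R_sys = 0.4277

0.4277


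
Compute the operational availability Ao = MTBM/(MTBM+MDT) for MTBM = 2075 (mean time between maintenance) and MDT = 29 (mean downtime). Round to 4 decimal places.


MTBM = 2075
MDT = 29
MTBM + MDT = 2104
Ao = 2075 / 2104
Ao = 0.9862

0.9862


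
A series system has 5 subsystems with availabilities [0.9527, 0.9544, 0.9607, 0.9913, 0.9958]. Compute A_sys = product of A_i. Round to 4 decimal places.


Subsystems: [0.9527, 0.9544, 0.9607, 0.9913, 0.9958]
After subsystem 1 (A=0.9527): product = 0.9527
After subsystem 2 (A=0.9544): product = 0.9093
After subsystem 3 (A=0.9607): product = 0.8735
After subsystem 4 (A=0.9913): product = 0.8659
After subsystem 5 (A=0.9958): product = 0.8623
A_sys = 0.8623

0.8623


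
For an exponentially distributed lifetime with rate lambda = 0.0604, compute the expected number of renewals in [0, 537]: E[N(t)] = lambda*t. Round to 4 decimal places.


lambda = 0.0604
t = 537
E[N(t)] = lambda * t
E[N(t)] = 0.0604 * 537
E[N(t)] = 32.4348

32.4348


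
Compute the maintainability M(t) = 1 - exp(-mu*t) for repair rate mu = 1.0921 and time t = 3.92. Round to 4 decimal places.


mu = 1.0921, t = 3.92
mu * t = 1.0921 * 3.92 = 4.281
exp(-4.281) = 0.0138
M(t) = 1 - 0.0138
M(t) = 0.9862

0.9862


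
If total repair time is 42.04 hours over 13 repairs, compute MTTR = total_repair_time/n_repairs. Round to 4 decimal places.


total_repair_time = 42.04
n_repairs = 13
MTTR = 42.04 / 13
MTTR = 3.2338

3.2338


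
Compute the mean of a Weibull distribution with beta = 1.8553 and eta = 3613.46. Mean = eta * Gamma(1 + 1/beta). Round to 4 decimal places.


beta = 1.8553, eta = 3613.46
1/beta = 0.539
1 + 1/beta = 1.539
Gamma(1.539) = 0.8881
Mean = 3613.46 * 0.8881
Mean = 3209.16

3209.16


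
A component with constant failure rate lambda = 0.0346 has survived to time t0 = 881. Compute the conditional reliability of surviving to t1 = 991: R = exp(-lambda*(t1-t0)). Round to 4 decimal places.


lambda = 0.0346
t0 = 881, t1 = 991
t1 - t0 = 110
lambda * (t1-t0) = 0.0346 * 110 = 3.806
R = exp(-3.806)
R = 0.0222

0.0222


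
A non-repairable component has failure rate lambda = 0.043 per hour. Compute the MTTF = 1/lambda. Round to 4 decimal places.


lambda = 0.043
MTTF = 1 / 0.043
MTTF = 23.2558

23.2558


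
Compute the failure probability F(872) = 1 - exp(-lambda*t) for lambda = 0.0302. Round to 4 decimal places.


lambda = 0.0302, t = 872
lambda * t = 26.3344
exp(-26.3344) = 0.0
F(t) = 1 - 0.0
F(t) = 1.0

1.0


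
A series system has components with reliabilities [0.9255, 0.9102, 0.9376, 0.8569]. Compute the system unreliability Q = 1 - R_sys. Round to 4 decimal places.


Components: [0.9255, 0.9102, 0.9376, 0.8569]
After component 1: product = 0.9255
After component 2: product = 0.8424
After component 3: product = 0.7898
After component 4: product = 0.6768
R_sys = 0.6768
Q = 1 - 0.6768 = 0.3232

0.3232


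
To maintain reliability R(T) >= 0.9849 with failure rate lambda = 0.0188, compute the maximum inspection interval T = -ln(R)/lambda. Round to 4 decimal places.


R_target = 0.9849
lambda = 0.0188
-ln(0.9849) = 0.0152
T = 0.0152 / 0.0188
T = 0.8093

0.8093


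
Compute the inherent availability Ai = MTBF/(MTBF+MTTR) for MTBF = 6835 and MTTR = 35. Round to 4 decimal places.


MTBF = 6835
MTTR = 35
MTBF + MTTR = 6870
Ai = 6835 / 6870
Ai = 0.9949

0.9949


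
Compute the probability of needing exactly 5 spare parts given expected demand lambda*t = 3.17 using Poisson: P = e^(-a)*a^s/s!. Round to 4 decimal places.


a = 3.17, s = 5
e^(-a) = e^(-3.17) = 0.042
a^s = 3.17^5 = 320.1078
s! = 120
P = 0.042 * 320.1078 / 120
P = 0.112

0.112


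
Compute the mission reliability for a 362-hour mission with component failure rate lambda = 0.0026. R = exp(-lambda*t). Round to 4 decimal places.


lambda = 0.0026
mission_time = 362
lambda * t = 0.0026 * 362 = 0.9412
R = exp(-0.9412)
R = 0.3902

0.3902


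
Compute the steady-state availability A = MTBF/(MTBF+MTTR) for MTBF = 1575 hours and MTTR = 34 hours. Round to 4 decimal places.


MTBF = 1575
MTTR = 34
MTBF + MTTR = 1609
A = 1575 / 1609
A = 0.9789

0.9789


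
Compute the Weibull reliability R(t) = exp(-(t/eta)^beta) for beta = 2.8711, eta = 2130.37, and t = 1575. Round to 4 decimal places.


beta = 2.8711, eta = 2130.37, t = 1575
t/eta = 1575 / 2130.37 = 0.7393
(t/eta)^beta = 0.7393^2.8711 = 0.4201
R(t) = exp(-0.4201)
R(t) = 0.657

0.657


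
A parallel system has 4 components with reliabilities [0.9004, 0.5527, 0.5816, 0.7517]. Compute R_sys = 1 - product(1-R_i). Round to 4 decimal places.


Components: [0.9004, 0.5527, 0.5816, 0.7517]
(1 - 0.9004) = 0.0996, running product = 0.0996
(1 - 0.5527) = 0.4473, running product = 0.0446
(1 - 0.5816) = 0.4184, running product = 0.0186
(1 - 0.7517) = 0.2483, running product = 0.0046
Product of (1-R_i) = 0.0046
R_sys = 1 - 0.0046 = 0.9954

0.9954


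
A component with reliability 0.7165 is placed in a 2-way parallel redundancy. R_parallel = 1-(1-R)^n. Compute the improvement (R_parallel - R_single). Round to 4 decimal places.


R_single = 0.7165, n = 2
1 - R_single = 0.2835
(1 - R_single)^n = 0.2835^2 = 0.0804
R_parallel = 1 - 0.0804 = 0.9196
Improvement = 0.9196 - 0.7165
Improvement = 0.2031

0.2031


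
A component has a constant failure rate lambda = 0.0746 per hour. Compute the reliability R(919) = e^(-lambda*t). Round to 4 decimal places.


lambda = 0.0746
t = 919
lambda * t = 68.5574
R(t) = e^(-68.5574)
R(t) = 0.0

0.0


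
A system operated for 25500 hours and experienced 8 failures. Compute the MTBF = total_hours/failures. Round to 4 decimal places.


total_hours = 25500
failures = 8
MTBF = 25500 / 8
MTBF = 3187.5

3187.5


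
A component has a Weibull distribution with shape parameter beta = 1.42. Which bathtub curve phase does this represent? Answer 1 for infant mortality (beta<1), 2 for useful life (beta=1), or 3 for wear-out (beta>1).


beta = 1.42
Compare beta to 1:
beta < 1 => infant mortality (phase 1)
beta = 1 => useful life (phase 2)
beta > 1 => wear-out (phase 3)
Since beta = 1.42, this is wear-out (increasing failure rate)
Phase = 3

3


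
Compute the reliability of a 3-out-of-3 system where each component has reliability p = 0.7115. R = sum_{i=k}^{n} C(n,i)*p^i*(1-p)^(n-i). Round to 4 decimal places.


k = 3, n = 3, p = 0.7115
i=3: C(3,3)=1 * 0.7115^3 * 0.2885^0 = 0.3602
R = sum of terms = 0.3602

0.3602


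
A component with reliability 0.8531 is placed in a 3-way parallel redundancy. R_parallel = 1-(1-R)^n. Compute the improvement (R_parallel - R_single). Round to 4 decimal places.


R_single = 0.8531, n = 3
1 - R_single = 0.1469
(1 - R_single)^n = 0.1469^3 = 0.0032
R_parallel = 1 - 0.0032 = 0.9968
Improvement = 0.9968 - 0.8531
Improvement = 0.1437

0.1437


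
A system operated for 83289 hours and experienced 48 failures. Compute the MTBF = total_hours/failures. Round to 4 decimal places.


total_hours = 83289
failures = 48
MTBF = 83289 / 48
MTBF = 1735.1875

1735.1875


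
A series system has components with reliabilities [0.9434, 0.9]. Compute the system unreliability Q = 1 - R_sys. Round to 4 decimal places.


Components: [0.9434, 0.9]
After component 1: product = 0.9434
After component 2: product = 0.8491
R_sys = 0.8491
Q = 1 - 0.8491 = 0.1509

0.1509


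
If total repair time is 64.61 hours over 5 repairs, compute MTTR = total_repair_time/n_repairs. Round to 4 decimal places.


total_repair_time = 64.61
n_repairs = 5
MTTR = 64.61 / 5
MTTR = 12.922

12.922


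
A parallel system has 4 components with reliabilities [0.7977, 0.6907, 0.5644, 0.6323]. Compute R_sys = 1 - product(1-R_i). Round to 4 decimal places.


Components: [0.7977, 0.6907, 0.5644, 0.6323]
(1 - 0.7977) = 0.2023, running product = 0.2023
(1 - 0.6907) = 0.3093, running product = 0.0626
(1 - 0.5644) = 0.4356, running product = 0.0273
(1 - 0.6323) = 0.3677, running product = 0.01
Product of (1-R_i) = 0.01
R_sys = 1 - 0.01 = 0.99

0.99


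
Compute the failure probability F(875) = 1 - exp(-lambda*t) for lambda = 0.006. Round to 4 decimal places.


lambda = 0.006, t = 875
lambda * t = 5.25
exp(-5.25) = 0.0052
F(t) = 1 - 0.0052
F(t) = 0.9948

0.9948


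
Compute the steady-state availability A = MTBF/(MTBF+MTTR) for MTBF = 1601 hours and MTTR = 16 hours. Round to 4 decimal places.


MTBF = 1601
MTTR = 16
MTBF + MTTR = 1617
A = 1601 / 1617
A = 0.9901

0.9901


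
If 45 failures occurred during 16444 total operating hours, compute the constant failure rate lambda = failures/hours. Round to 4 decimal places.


failures = 45
total_hours = 16444
lambda = 45 / 16444
lambda = 0.0027

0.0027


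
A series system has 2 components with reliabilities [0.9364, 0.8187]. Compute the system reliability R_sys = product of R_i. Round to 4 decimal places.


Components: [0.9364, 0.8187]
After component 1 (R=0.9364): product = 0.9364
After component 2 (R=0.8187): product = 0.7666
R_sys = 0.7666

0.7666


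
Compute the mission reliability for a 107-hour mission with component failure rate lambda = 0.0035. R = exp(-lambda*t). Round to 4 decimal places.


lambda = 0.0035
mission_time = 107
lambda * t = 0.0035 * 107 = 0.3745
R = exp(-0.3745)
R = 0.6876

0.6876


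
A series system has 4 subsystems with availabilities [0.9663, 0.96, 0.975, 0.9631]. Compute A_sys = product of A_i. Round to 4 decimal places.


Subsystems: [0.9663, 0.96, 0.975, 0.9631]
After subsystem 1 (A=0.9663): product = 0.9663
After subsystem 2 (A=0.96): product = 0.9276
After subsystem 3 (A=0.975): product = 0.9045
After subsystem 4 (A=0.9631): product = 0.8711
A_sys = 0.8711

0.8711


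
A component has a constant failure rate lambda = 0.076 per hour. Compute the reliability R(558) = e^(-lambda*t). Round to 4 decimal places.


lambda = 0.076
t = 558
lambda * t = 42.408
R(t) = e^(-42.408)
R(t) = 0.0

0.0


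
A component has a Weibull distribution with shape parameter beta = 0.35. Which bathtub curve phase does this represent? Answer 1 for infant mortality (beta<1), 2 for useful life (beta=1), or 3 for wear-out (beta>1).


beta = 0.35
Compare beta to 1:
beta < 1 => infant mortality (phase 1)
beta = 1 => useful life (phase 2)
beta > 1 => wear-out (phase 3)
Since beta = 0.35, this is infant mortality (decreasing failure rate)
Phase = 1

1


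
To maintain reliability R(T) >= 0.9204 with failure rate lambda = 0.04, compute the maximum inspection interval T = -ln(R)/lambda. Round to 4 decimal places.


R_target = 0.9204
lambda = 0.04
-ln(0.9204) = 0.0829
T = 0.0829 / 0.04
T = 2.0737

2.0737


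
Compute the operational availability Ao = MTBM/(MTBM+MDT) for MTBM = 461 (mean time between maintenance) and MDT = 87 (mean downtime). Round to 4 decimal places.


MTBM = 461
MDT = 87
MTBM + MDT = 548
Ao = 461 / 548
Ao = 0.8412

0.8412


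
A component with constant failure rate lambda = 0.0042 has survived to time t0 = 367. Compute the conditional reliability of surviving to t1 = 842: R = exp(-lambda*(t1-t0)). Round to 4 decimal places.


lambda = 0.0042
t0 = 367, t1 = 842
t1 - t0 = 475
lambda * (t1-t0) = 0.0042 * 475 = 1.995
R = exp(-1.995)
R = 0.136

0.136


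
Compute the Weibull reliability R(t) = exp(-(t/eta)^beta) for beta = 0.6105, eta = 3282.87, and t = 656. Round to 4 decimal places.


beta = 0.6105, eta = 3282.87, t = 656
t/eta = 656 / 3282.87 = 0.1998
(t/eta)^beta = 0.1998^0.6105 = 0.3742
R(t) = exp(-0.3742)
R(t) = 0.6879

0.6879


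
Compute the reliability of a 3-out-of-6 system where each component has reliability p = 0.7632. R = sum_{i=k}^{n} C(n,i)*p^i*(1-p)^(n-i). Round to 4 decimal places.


k = 3, n = 6, p = 0.7632
i=3: C(6,3)=20 * 0.7632^3 * 0.2368^3 = 0.1181
i=4: C(6,4)=15 * 0.7632^4 * 0.2368^2 = 0.2854
i=5: C(6,5)=6 * 0.7632^5 * 0.2368^1 = 0.3679
i=6: C(6,6)=1 * 0.7632^6 * 0.2368^0 = 0.1976
R = sum of terms = 0.9689

0.9689


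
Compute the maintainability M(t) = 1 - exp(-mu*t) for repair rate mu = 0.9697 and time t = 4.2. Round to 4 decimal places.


mu = 0.9697, t = 4.2
mu * t = 0.9697 * 4.2 = 4.0727
exp(-4.0727) = 0.017
M(t) = 1 - 0.017
M(t) = 0.983

0.983


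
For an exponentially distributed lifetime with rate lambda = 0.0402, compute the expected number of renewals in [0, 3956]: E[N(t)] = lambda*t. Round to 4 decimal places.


lambda = 0.0402
t = 3956
E[N(t)] = lambda * t
E[N(t)] = 0.0402 * 3956
E[N(t)] = 159.0312

159.0312


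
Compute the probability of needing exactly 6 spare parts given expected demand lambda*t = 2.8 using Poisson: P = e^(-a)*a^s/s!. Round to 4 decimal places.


a = 2.8, s = 6
e^(-a) = e^(-2.8) = 0.0608
a^s = 2.8^6 = 481.8903
s! = 720
P = 0.0608 * 481.8903 / 720
P = 0.0407

0.0407


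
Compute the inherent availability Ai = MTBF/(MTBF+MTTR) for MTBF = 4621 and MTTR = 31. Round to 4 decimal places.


MTBF = 4621
MTTR = 31
MTBF + MTTR = 4652
Ai = 4621 / 4652
Ai = 0.9933

0.9933


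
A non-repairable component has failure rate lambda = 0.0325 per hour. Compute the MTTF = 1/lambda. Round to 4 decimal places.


lambda = 0.0325
MTTF = 1 / 0.0325
MTTF = 30.7692

30.7692


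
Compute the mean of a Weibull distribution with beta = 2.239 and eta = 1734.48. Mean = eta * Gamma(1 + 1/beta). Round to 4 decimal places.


beta = 2.239, eta = 1734.48
1/beta = 0.4466
1 + 1/beta = 1.4466
Gamma(1.4466) = 0.8857
Mean = 1734.48 * 0.8857
Mean = 1536.2291

1536.2291


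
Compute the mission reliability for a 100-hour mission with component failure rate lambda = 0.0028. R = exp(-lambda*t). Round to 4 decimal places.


lambda = 0.0028
mission_time = 100
lambda * t = 0.0028 * 100 = 0.28
R = exp(-0.28)
R = 0.7558

0.7558


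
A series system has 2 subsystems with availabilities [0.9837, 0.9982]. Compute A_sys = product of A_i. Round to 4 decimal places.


Subsystems: [0.9837, 0.9982]
After subsystem 1 (A=0.9837): product = 0.9837
After subsystem 2 (A=0.9982): product = 0.9819
A_sys = 0.9819

0.9819


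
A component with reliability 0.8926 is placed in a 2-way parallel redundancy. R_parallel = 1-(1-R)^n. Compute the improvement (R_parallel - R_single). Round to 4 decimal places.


R_single = 0.8926, n = 2
1 - R_single = 0.1074
(1 - R_single)^n = 0.1074^2 = 0.0115
R_parallel = 1 - 0.0115 = 0.9885
Improvement = 0.9885 - 0.8926
Improvement = 0.0959

0.0959


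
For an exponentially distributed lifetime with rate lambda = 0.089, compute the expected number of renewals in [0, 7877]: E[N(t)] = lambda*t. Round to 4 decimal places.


lambda = 0.089
t = 7877
E[N(t)] = lambda * t
E[N(t)] = 0.089 * 7877
E[N(t)] = 701.053

701.053


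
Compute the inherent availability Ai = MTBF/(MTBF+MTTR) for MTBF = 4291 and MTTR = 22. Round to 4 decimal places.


MTBF = 4291
MTTR = 22
MTBF + MTTR = 4313
Ai = 4291 / 4313
Ai = 0.9949

0.9949


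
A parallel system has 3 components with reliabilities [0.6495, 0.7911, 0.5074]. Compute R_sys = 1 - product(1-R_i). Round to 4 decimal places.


Components: [0.6495, 0.7911, 0.5074]
(1 - 0.6495) = 0.3505, running product = 0.3505
(1 - 0.7911) = 0.2089, running product = 0.0732
(1 - 0.5074) = 0.4926, running product = 0.0361
Product of (1-R_i) = 0.0361
R_sys = 1 - 0.0361 = 0.9639

0.9639


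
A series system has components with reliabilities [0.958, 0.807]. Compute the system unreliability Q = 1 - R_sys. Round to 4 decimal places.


Components: [0.958, 0.807]
After component 1: product = 0.958
After component 2: product = 0.7731
R_sys = 0.7731
Q = 1 - 0.7731 = 0.2269

0.2269


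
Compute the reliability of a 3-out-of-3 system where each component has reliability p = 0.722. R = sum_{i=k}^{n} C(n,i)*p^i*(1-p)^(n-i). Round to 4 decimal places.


k = 3, n = 3, p = 0.722
i=3: C(3,3)=1 * 0.722^3 * 0.278^0 = 0.3764
R = sum of terms = 0.3764

0.3764


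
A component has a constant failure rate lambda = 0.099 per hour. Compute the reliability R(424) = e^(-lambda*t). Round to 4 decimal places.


lambda = 0.099
t = 424
lambda * t = 41.976
R(t) = e^(-41.976)
R(t) = 0.0

0.0


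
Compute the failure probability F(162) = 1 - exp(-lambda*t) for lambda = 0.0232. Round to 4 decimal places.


lambda = 0.0232, t = 162
lambda * t = 3.7584
exp(-3.7584) = 0.0233
F(t) = 1 - 0.0233
F(t) = 0.9767

0.9767


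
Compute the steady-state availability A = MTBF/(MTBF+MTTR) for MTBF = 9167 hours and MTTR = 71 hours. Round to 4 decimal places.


MTBF = 9167
MTTR = 71
MTBF + MTTR = 9238
A = 9167 / 9238
A = 0.9923

0.9923


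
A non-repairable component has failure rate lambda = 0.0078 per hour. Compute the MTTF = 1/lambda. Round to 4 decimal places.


lambda = 0.0078
MTTF = 1 / 0.0078
MTTF = 128.2051

128.2051


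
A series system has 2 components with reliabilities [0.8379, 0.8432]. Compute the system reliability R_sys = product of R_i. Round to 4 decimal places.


Components: [0.8379, 0.8432]
After component 1 (R=0.8379): product = 0.8379
After component 2 (R=0.8432): product = 0.7065
R_sys = 0.7065

0.7065


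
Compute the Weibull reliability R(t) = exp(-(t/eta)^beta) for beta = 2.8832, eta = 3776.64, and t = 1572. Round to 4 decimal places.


beta = 2.8832, eta = 3776.64, t = 1572
t/eta = 1572 / 3776.64 = 0.4162
(t/eta)^beta = 0.4162^2.8832 = 0.0799
R(t) = exp(-0.0799)
R(t) = 0.9232

0.9232


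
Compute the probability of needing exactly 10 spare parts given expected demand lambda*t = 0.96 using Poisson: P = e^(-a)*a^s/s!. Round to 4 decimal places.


a = 0.96, s = 10
e^(-a) = e^(-0.96) = 0.3829
a^s = 0.96^10 = 0.6648
s! = 3628800
P = 0.3829 * 0.6648 / 3628800
P = 0.0

0.0


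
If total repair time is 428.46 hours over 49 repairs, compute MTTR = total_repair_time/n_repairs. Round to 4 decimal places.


total_repair_time = 428.46
n_repairs = 49
MTTR = 428.46 / 49
MTTR = 8.7441

8.7441


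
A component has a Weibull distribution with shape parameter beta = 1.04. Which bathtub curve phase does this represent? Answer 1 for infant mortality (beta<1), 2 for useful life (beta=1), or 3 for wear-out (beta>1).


beta = 1.04
Compare beta to 1:
beta < 1 => infant mortality (phase 1)
beta = 1 => useful life (phase 2)
beta > 1 => wear-out (phase 3)
Since beta = 1.04, this is wear-out (increasing failure rate)
Phase = 3

3


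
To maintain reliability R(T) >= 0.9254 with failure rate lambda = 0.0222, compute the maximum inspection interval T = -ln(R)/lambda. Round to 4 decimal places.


R_target = 0.9254
lambda = 0.0222
-ln(0.9254) = 0.0775
T = 0.0775 / 0.0222
T = 3.4923

3.4923


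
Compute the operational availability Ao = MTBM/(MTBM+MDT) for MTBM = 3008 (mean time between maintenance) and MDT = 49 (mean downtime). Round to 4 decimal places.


MTBM = 3008
MDT = 49
MTBM + MDT = 3057
Ao = 3008 / 3057
Ao = 0.984

0.984


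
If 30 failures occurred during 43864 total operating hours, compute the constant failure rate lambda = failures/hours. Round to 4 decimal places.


failures = 30
total_hours = 43864
lambda = 30 / 43864
lambda = 0.0007

0.0007


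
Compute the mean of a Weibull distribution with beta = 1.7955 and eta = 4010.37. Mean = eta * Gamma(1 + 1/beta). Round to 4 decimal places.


beta = 1.7955, eta = 4010.37
1/beta = 0.5569
1 + 1/beta = 1.5569
Gamma(1.5569) = 0.8894
Mean = 4010.37 * 0.8894
Mean = 3566.8049

3566.8049


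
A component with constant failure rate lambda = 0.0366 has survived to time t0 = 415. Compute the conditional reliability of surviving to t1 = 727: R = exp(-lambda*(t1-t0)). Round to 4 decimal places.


lambda = 0.0366
t0 = 415, t1 = 727
t1 - t0 = 312
lambda * (t1-t0) = 0.0366 * 312 = 11.4192
R = exp(-11.4192)
R = 0.0

0.0


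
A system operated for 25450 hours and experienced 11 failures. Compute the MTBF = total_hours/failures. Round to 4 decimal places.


total_hours = 25450
failures = 11
MTBF = 25450 / 11
MTBF = 2313.6364

2313.6364


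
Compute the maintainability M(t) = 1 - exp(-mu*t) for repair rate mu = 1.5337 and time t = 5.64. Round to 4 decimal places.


mu = 1.5337, t = 5.64
mu * t = 1.5337 * 5.64 = 8.6501
exp(-8.6501) = 0.0002
M(t) = 1 - 0.0002
M(t) = 0.9998

0.9998


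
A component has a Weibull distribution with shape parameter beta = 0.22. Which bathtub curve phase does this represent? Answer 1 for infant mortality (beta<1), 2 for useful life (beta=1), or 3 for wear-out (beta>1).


beta = 0.22
Compare beta to 1:
beta < 1 => infant mortality (phase 1)
beta = 1 => useful life (phase 2)
beta > 1 => wear-out (phase 3)
Since beta = 0.22, this is infant mortality (decreasing failure rate)
Phase = 1

1


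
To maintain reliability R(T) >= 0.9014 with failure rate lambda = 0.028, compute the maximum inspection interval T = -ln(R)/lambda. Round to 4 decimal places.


R_target = 0.9014
lambda = 0.028
-ln(0.9014) = 0.1038
T = 0.1038 / 0.028
T = 3.7074

3.7074


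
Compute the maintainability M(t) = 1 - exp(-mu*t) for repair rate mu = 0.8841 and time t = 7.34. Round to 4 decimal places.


mu = 0.8841, t = 7.34
mu * t = 0.8841 * 7.34 = 6.4893
exp(-6.4893) = 0.0015
M(t) = 1 - 0.0015
M(t) = 0.9985

0.9985


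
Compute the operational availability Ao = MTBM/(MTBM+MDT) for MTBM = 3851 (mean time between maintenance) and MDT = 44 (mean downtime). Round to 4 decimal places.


MTBM = 3851
MDT = 44
MTBM + MDT = 3895
Ao = 3851 / 3895
Ao = 0.9887

0.9887


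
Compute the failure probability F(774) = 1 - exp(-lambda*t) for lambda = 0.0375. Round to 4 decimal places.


lambda = 0.0375, t = 774
lambda * t = 29.025
exp(-29.025) = 0.0
F(t) = 1 - 0.0
F(t) = 1.0

1.0


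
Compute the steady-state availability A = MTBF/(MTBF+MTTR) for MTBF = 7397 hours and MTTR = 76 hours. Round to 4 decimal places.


MTBF = 7397
MTTR = 76
MTBF + MTTR = 7473
A = 7397 / 7473
A = 0.9898

0.9898


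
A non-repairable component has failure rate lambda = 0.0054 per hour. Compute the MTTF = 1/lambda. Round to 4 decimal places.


lambda = 0.0054
MTTF = 1 / 0.0054
MTTF = 185.1852

185.1852


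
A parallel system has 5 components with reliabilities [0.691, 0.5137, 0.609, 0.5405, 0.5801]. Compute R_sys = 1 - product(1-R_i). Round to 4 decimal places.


Components: [0.691, 0.5137, 0.609, 0.5405, 0.5801]
(1 - 0.691) = 0.309, running product = 0.309
(1 - 0.5137) = 0.4863, running product = 0.1503
(1 - 0.609) = 0.391, running product = 0.0588
(1 - 0.5405) = 0.4595, running product = 0.027
(1 - 0.5801) = 0.4199, running product = 0.0113
Product of (1-R_i) = 0.0113
R_sys = 1 - 0.0113 = 0.9887

0.9887


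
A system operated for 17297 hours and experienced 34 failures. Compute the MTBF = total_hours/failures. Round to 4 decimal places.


total_hours = 17297
failures = 34
MTBF = 17297 / 34
MTBF = 508.7353

508.7353


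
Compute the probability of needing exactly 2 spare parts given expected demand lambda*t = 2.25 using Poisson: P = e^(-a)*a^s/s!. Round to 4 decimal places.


a = 2.25, s = 2
e^(-a) = e^(-2.25) = 0.1054
a^s = 2.25^2 = 5.0625
s! = 2
P = 0.1054 * 5.0625 / 2
P = 0.2668

0.2668


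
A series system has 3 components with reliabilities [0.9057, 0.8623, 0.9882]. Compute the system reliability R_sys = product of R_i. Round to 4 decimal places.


Components: [0.9057, 0.8623, 0.9882]
After component 1 (R=0.9057): product = 0.9057
After component 2 (R=0.8623): product = 0.781
After component 3 (R=0.9882): product = 0.7718
R_sys = 0.7718

0.7718


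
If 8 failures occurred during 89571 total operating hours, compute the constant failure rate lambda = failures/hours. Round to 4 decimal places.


failures = 8
total_hours = 89571
lambda = 8 / 89571
lambda = 0.0001

0.0001


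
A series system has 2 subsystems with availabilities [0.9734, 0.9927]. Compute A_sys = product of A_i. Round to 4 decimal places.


Subsystems: [0.9734, 0.9927]
After subsystem 1 (A=0.9734): product = 0.9734
After subsystem 2 (A=0.9927): product = 0.9663
A_sys = 0.9663

0.9663
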